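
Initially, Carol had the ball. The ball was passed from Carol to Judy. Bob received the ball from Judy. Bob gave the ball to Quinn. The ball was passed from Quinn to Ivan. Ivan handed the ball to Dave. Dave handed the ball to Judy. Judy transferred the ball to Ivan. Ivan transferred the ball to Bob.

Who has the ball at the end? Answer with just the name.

Tracking the ball through each event:
Start: Carol has the ball.
After event 1: Judy has the ball.
After event 2: Bob has the ball.
After event 3: Quinn has the ball.
After event 4: Ivan has the ball.
After event 5: Dave has the ball.
After event 6: Judy has the ball.
After event 7: Ivan has the ball.
After event 8: Bob has the ball.

Answer: Bob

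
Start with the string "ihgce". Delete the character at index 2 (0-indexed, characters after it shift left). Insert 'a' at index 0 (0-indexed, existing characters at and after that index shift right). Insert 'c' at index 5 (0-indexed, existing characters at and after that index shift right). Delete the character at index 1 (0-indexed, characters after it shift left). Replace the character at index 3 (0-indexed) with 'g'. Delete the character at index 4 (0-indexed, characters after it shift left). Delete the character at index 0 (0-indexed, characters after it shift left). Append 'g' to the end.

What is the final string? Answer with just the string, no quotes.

Applying each edit step by step:
Start: "ihgce"
Op 1 (delete idx 2 = 'g'): "ihgce" -> "ihce"
Op 2 (insert 'a' at idx 0): "ihce" -> "aihce"
Op 3 (insert 'c' at idx 5): "aihce" -> "aihcec"
Op 4 (delete idx 1 = 'i'): "aihcec" -> "ahcec"
Op 5 (replace idx 3: 'e' -> 'g'): "ahcec" -> "ahcgc"
Op 6 (delete idx 4 = 'c'): "ahcgc" -> "ahcg"
Op 7 (delete idx 0 = 'a'): "ahcg" -> "hcg"
Op 8 (append 'g'): "hcg" -> "hcgg"

Answer: hcgg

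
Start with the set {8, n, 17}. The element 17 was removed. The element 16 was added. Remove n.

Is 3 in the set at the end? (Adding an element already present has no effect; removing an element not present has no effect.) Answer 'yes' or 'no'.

Tracking the set through each operation:
Start: {17, 8, n}
Event 1 (remove 17): removed. Set: {8, n}
Event 2 (add 16): added. Set: {16, 8, n}
Event 3 (remove n): removed. Set: {16, 8}

Final set: {16, 8} (size 2)
3 is NOT in the final set.

Answer: no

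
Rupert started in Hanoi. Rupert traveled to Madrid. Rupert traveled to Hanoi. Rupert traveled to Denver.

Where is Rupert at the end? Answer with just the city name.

Tracking Rupert's location:
Start: Rupert is in Hanoi.
After move 1: Hanoi -> Madrid. Rupert is in Madrid.
After move 2: Madrid -> Hanoi. Rupert is in Hanoi.
After move 3: Hanoi -> Denver. Rupert is in Denver.

Answer: Denver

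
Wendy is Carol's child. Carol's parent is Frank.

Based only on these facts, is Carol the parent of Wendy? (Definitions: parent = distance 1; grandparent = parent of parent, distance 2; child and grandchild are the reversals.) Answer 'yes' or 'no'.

Answer: yes

Derivation:
Reconstructing the parent chain from the given facts:
  Frank -> Carol -> Wendy
(each arrow means 'parent of the next')
Positions in the chain (0 = top):
  position of Frank: 0
  position of Carol: 1
  position of Wendy: 2

Carol is at position 1, Wendy is at position 2; signed distance (j - i) = 1.
'parent' requires j - i = 1. Actual distance is 1, so the relation HOLDS.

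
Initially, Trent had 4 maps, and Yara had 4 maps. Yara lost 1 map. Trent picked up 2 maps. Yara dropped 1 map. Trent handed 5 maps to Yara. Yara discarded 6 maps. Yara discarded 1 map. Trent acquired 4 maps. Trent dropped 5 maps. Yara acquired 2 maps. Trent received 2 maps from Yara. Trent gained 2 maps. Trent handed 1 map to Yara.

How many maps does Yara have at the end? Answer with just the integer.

Answer: 1

Derivation:
Tracking counts step by step:
Start: Trent=4, Yara=4
Event 1 (Yara -1): Yara: 4 -> 3. State: Trent=4, Yara=3
Event 2 (Trent +2): Trent: 4 -> 6. State: Trent=6, Yara=3
Event 3 (Yara -1): Yara: 3 -> 2. State: Trent=6, Yara=2
Event 4 (Trent -> Yara, 5): Trent: 6 -> 1, Yara: 2 -> 7. State: Trent=1, Yara=7
Event 5 (Yara -6): Yara: 7 -> 1. State: Trent=1, Yara=1
Event 6 (Yara -1): Yara: 1 -> 0. State: Trent=1, Yara=0
Event 7 (Trent +4): Trent: 1 -> 5. State: Trent=5, Yara=0
Event 8 (Trent -5): Trent: 5 -> 0. State: Trent=0, Yara=0
Event 9 (Yara +2): Yara: 0 -> 2. State: Trent=0, Yara=2
Event 10 (Yara -> Trent, 2): Yara: 2 -> 0, Trent: 0 -> 2. State: Trent=2, Yara=0
Event 11 (Trent +2): Trent: 2 -> 4. State: Trent=4, Yara=0
Event 12 (Trent -> Yara, 1): Trent: 4 -> 3, Yara: 0 -> 1. State: Trent=3, Yara=1

Yara's final count: 1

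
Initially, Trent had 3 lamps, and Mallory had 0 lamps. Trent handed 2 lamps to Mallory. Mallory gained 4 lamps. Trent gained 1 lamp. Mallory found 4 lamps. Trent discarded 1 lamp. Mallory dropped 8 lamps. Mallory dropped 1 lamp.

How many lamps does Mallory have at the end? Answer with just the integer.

Answer: 1

Derivation:
Tracking counts step by step:
Start: Trent=3, Mallory=0
Event 1 (Trent -> Mallory, 2): Trent: 3 -> 1, Mallory: 0 -> 2. State: Trent=1, Mallory=2
Event 2 (Mallory +4): Mallory: 2 -> 6. State: Trent=1, Mallory=6
Event 3 (Trent +1): Trent: 1 -> 2. State: Trent=2, Mallory=6
Event 4 (Mallory +4): Mallory: 6 -> 10. State: Trent=2, Mallory=10
Event 5 (Trent -1): Trent: 2 -> 1. State: Trent=1, Mallory=10
Event 6 (Mallory -8): Mallory: 10 -> 2. State: Trent=1, Mallory=2
Event 7 (Mallory -1): Mallory: 2 -> 1. State: Trent=1, Mallory=1

Mallory's final count: 1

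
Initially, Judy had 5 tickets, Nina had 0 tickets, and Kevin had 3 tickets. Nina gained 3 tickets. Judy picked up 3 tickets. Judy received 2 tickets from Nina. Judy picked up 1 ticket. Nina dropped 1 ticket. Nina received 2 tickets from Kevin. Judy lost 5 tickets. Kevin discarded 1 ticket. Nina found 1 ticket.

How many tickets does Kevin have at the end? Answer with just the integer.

Answer: 0

Derivation:
Tracking counts step by step:
Start: Judy=5, Nina=0, Kevin=3
Event 1 (Nina +3): Nina: 0 -> 3. State: Judy=5, Nina=3, Kevin=3
Event 2 (Judy +3): Judy: 5 -> 8. State: Judy=8, Nina=3, Kevin=3
Event 3 (Nina -> Judy, 2): Nina: 3 -> 1, Judy: 8 -> 10. State: Judy=10, Nina=1, Kevin=3
Event 4 (Judy +1): Judy: 10 -> 11. State: Judy=11, Nina=1, Kevin=3
Event 5 (Nina -1): Nina: 1 -> 0. State: Judy=11, Nina=0, Kevin=3
Event 6 (Kevin -> Nina, 2): Kevin: 3 -> 1, Nina: 0 -> 2. State: Judy=11, Nina=2, Kevin=1
Event 7 (Judy -5): Judy: 11 -> 6. State: Judy=6, Nina=2, Kevin=1
Event 8 (Kevin -1): Kevin: 1 -> 0. State: Judy=6, Nina=2, Kevin=0
Event 9 (Nina +1): Nina: 2 -> 3. State: Judy=6, Nina=3, Kevin=0

Kevin's final count: 0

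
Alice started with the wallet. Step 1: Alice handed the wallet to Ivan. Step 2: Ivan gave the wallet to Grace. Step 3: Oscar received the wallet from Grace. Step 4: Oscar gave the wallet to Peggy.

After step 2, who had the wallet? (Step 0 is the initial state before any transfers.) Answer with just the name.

Tracking the wallet holder through step 2:
After step 0 (start): Alice
After step 1: Ivan
After step 2: Grace

At step 2, the holder is Grace.

Answer: Grace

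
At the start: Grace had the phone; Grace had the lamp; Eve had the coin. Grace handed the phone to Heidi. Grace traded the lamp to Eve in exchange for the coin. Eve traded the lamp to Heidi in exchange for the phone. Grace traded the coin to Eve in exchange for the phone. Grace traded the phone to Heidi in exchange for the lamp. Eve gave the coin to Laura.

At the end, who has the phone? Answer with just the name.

Answer: Heidi

Derivation:
Tracking all object holders:
Start: phone:Grace, lamp:Grace, coin:Eve
Event 1 (give phone: Grace -> Heidi). State: phone:Heidi, lamp:Grace, coin:Eve
Event 2 (swap lamp<->coin: now lamp:Eve, coin:Grace). State: phone:Heidi, lamp:Eve, coin:Grace
Event 3 (swap lamp<->phone: now lamp:Heidi, phone:Eve). State: phone:Eve, lamp:Heidi, coin:Grace
Event 4 (swap coin<->phone: now coin:Eve, phone:Grace). State: phone:Grace, lamp:Heidi, coin:Eve
Event 5 (swap phone<->lamp: now phone:Heidi, lamp:Grace). State: phone:Heidi, lamp:Grace, coin:Eve
Event 6 (give coin: Eve -> Laura). State: phone:Heidi, lamp:Grace, coin:Laura

Final state: phone:Heidi, lamp:Grace, coin:Laura
The phone is held by Heidi.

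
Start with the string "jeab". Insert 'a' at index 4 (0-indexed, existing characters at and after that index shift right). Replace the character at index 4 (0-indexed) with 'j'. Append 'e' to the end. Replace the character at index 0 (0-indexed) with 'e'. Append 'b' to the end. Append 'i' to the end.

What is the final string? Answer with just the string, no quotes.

Applying each edit step by step:
Start: "jeab"
Op 1 (insert 'a' at idx 4): "jeab" -> "jeaba"
Op 2 (replace idx 4: 'a' -> 'j'): "jeaba" -> "jeabj"
Op 3 (append 'e'): "jeabj" -> "jeabje"
Op 4 (replace idx 0: 'j' -> 'e'): "jeabje" -> "eeabje"
Op 5 (append 'b'): "eeabje" -> "eeabjeb"
Op 6 (append 'i'): "eeabjeb" -> "eeabjebi"

Answer: eeabjebi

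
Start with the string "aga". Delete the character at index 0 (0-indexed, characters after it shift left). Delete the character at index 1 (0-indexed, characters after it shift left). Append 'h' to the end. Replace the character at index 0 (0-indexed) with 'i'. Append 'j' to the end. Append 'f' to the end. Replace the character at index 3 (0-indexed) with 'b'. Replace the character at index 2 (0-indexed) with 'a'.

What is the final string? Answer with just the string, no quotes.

Answer: ihab

Derivation:
Applying each edit step by step:
Start: "aga"
Op 1 (delete idx 0 = 'a'): "aga" -> "ga"
Op 2 (delete idx 1 = 'a'): "ga" -> "g"
Op 3 (append 'h'): "g" -> "gh"
Op 4 (replace idx 0: 'g' -> 'i'): "gh" -> "ih"
Op 5 (append 'j'): "ih" -> "ihj"
Op 6 (append 'f'): "ihj" -> "ihjf"
Op 7 (replace idx 3: 'f' -> 'b'): "ihjf" -> "ihjb"
Op 8 (replace idx 2: 'j' -> 'a'): "ihjb" -> "ihab"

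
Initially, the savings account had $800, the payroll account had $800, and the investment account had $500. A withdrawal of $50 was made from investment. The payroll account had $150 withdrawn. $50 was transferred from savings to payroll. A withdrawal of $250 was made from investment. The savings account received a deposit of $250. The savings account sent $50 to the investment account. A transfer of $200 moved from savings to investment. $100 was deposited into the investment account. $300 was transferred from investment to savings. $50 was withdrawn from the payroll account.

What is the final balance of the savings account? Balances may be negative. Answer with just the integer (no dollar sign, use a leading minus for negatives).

Answer: 1050

Derivation:
Tracking account balances step by step:
Start: savings=800, payroll=800, investment=500
Event 1 (withdraw 50 from investment): investment: 500 - 50 = 450. Balances: savings=800, payroll=800, investment=450
Event 2 (withdraw 150 from payroll): payroll: 800 - 150 = 650. Balances: savings=800, payroll=650, investment=450
Event 3 (transfer 50 savings -> payroll): savings: 800 - 50 = 750, payroll: 650 + 50 = 700. Balances: savings=750, payroll=700, investment=450
Event 4 (withdraw 250 from investment): investment: 450 - 250 = 200. Balances: savings=750, payroll=700, investment=200
Event 5 (deposit 250 to savings): savings: 750 + 250 = 1000. Balances: savings=1000, payroll=700, investment=200
Event 6 (transfer 50 savings -> investment): savings: 1000 - 50 = 950, investment: 200 + 50 = 250. Balances: savings=950, payroll=700, investment=250
Event 7 (transfer 200 savings -> investment): savings: 950 - 200 = 750, investment: 250 + 200 = 450. Balances: savings=750, payroll=700, investment=450
Event 8 (deposit 100 to investment): investment: 450 + 100 = 550. Balances: savings=750, payroll=700, investment=550
Event 9 (transfer 300 investment -> savings): investment: 550 - 300 = 250, savings: 750 + 300 = 1050. Balances: savings=1050, payroll=700, investment=250
Event 10 (withdraw 50 from payroll): payroll: 700 - 50 = 650. Balances: savings=1050, payroll=650, investment=250

Final balance of savings: 1050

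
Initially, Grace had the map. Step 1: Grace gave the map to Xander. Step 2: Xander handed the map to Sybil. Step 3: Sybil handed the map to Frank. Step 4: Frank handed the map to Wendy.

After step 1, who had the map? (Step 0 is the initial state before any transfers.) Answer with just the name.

Answer: Xander

Derivation:
Tracking the map holder through step 1:
After step 0 (start): Grace
After step 1: Xander

At step 1, the holder is Xander.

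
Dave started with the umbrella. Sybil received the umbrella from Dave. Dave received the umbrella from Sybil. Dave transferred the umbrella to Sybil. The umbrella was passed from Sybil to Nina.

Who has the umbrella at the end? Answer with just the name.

Tracking the umbrella through each event:
Start: Dave has the umbrella.
After event 1: Sybil has the umbrella.
After event 2: Dave has the umbrella.
After event 3: Sybil has the umbrella.
After event 4: Nina has the umbrella.

Answer: Nina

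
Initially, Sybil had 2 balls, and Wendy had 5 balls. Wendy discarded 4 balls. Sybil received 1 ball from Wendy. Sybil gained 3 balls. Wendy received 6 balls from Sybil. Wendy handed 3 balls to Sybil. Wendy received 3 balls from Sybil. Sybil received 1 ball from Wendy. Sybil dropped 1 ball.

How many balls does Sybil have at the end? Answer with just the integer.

Answer: 0

Derivation:
Tracking counts step by step:
Start: Sybil=2, Wendy=5
Event 1 (Wendy -4): Wendy: 5 -> 1. State: Sybil=2, Wendy=1
Event 2 (Wendy -> Sybil, 1): Wendy: 1 -> 0, Sybil: 2 -> 3. State: Sybil=3, Wendy=0
Event 3 (Sybil +3): Sybil: 3 -> 6. State: Sybil=6, Wendy=0
Event 4 (Sybil -> Wendy, 6): Sybil: 6 -> 0, Wendy: 0 -> 6. State: Sybil=0, Wendy=6
Event 5 (Wendy -> Sybil, 3): Wendy: 6 -> 3, Sybil: 0 -> 3. State: Sybil=3, Wendy=3
Event 6 (Sybil -> Wendy, 3): Sybil: 3 -> 0, Wendy: 3 -> 6. State: Sybil=0, Wendy=6
Event 7 (Wendy -> Sybil, 1): Wendy: 6 -> 5, Sybil: 0 -> 1. State: Sybil=1, Wendy=5
Event 8 (Sybil -1): Sybil: 1 -> 0. State: Sybil=0, Wendy=5

Sybil's final count: 0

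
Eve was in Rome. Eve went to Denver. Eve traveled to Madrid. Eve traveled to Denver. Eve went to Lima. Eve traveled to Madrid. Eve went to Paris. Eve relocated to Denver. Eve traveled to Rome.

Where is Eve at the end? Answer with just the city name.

Answer: Rome

Derivation:
Tracking Eve's location:
Start: Eve is in Rome.
After move 1: Rome -> Denver. Eve is in Denver.
After move 2: Denver -> Madrid. Eve is in Madrid.
After move 3: Madrid -> Denver. Eve is in Denver.
After move 4: Denver -> Lima. Eve is in Lima.
After move 5: Lima -> Madrid. Eve is in Madrid.
After move 6: Madrid -> Paris. Eve is in Paris.
After move 7: Paris -> Denver. Eve is in Denver.
After move 8: Denver -> Rome. Eve is in Rome.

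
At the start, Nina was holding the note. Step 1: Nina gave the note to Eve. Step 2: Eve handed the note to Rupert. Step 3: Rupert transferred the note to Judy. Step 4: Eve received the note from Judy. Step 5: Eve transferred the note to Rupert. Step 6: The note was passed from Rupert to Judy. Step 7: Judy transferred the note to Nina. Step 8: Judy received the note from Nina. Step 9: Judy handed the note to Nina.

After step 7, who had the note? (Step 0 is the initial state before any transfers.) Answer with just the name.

Tracking the note holder through step 7:
After step 0 (start): Nina
After step 1: Eve
After step 2: Rupert
After step 3: Judy
After step 4: Eve
After step 5: Rupert
After step 6: Judy
After step 7: Nina

At step 7, the holder is Nina.

Answer: Nina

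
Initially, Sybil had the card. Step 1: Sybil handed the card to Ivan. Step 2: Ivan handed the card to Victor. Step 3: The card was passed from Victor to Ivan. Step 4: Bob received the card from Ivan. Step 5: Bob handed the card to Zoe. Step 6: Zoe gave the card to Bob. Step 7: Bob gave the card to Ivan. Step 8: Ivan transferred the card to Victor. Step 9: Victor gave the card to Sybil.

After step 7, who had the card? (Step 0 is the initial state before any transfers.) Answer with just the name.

Answer: Ivan

Derivation:
Tracking the card holder through step 7:
After step 0 (start): Sybil
After step 1: Ivan
After step 2: Victor
After step 3: Ivan
After step 4: Bob
After step 5: Zoe
After step 6: Bob
After step 7: Ivan

At step 7, the holder is Ivan.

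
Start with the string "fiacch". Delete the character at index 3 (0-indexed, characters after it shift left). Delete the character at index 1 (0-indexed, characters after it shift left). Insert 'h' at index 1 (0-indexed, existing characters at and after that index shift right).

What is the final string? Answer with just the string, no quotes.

Applying each edit step by step:
Start: "fiacch"
Op 1 (delete idx 3 = 'c'): "fiacch" -> "fiach"
Op 2 (delete idx 1 = 'i'): "fiach" -> "fach"
Op 3 (insert 'h' at idx 1): "fach" -> "fhach"

Answer: fhach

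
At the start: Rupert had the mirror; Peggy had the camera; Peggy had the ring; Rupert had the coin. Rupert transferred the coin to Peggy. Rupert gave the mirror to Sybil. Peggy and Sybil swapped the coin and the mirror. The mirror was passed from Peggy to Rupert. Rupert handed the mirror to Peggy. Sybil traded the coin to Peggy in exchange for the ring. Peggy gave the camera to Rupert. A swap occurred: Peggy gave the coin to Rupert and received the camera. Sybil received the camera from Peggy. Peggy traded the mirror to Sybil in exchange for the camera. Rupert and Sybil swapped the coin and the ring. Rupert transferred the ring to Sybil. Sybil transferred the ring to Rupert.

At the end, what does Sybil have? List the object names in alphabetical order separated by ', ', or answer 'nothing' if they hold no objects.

Answer: coin, mirror

Derivation:
Tracking all object holders:
Start: mirror:Rupert, camera:Peggy, ring:Peggy, coin:Rupert
Event 1 (give coin: Rupert -> Peggy). State: mirror:Rupert, camera:Peggy, ring:Peggy, coin:Peggy
Event 2 (give mirror: Rupert -> Sybil). State: mirror:Sybil, camera:Peggy, ring:Peggy, coin:Peggy
Event 3 (swap coin<->mirror: now coin:Sybil, mirror:Peggy). State: mirror:Peggy, camera:Peggy, ring:Peggy, coin:Sybil
Event 4 (give mirror: Peggy -> Rupert). State: mirror:Rupert, camera:Peggy, ring:Peggy, coin:Sybil
Event 5 (give mirror: Rupert -> Peggy). State: mirror:Peggy, camera:Peggy, ring:Peggy, coin:Sybil
Event 6 (swap coin<->ring: now coin:Peggy, ring:Sybil). State: mirror:Peggy, camera:Peggy, ring:Sybil, coin:Peggy
Event 7 (give camera: Peggy -> Rupert). State: mirror:Peggy, camera:Rupert, ring:Sybil, coin:Peggy
Event 8 (swap coin<->camera: now coin:Rupert, camera:Peggy). State: mirror:Peggy, camera:Peggy, ring:Sybil, coin:Rupert
Event 9 (give camera: Peggy -> Sybil). State: mirror:Peggy, camera:Sybil, ring:Sybil, coin:Rupert
Event 10 (swap mirror<->camera: now mirror:Sybil, camera:Peggy). State: mirror:Sybil, camera:Peggy, ring:Sybil, coin:Rupert
Event 11 (swap coin<->ring: now coin:Sybil, ring:Rupert). State: mirror:Sybil, camera:Peggy, ring:Rupert, coin:Sybil
Event 12 (give ring: Rupert -> Sybil). State: mirror:Sybil, camera:Peggy, ring:Sybil, coin:Sybil
Event 13 (give ring: Sybil -> Rupert). State: mirror:Sybil, camera:Peggy, ring:Rupert, coin:Sybil

Final state: mirror:Sybil, camera:Peggy, ring:Rupert, coin:Sybil
Sybil holds: coin, mirror.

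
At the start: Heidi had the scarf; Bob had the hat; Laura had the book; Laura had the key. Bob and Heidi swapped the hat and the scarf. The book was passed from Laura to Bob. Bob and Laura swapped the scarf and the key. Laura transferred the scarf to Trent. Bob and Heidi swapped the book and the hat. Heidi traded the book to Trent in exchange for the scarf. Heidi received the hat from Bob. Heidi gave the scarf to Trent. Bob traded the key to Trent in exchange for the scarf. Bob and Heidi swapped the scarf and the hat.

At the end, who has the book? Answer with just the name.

Tracking all object holders:
Start: scarf:Heidi, hat:Bob, book:Laura, key:Laura
Event 1 (swap hat<->scarf: now hat:Heidi, scarf:Bob). State: scarf:Bob, hat:Heidi, book:Laura, key:Laura
Event 2 (give book: Laura -> Bob). State: scarf:Bob, hat:Heidi, book:Bob, key:Laura
Event 3 (swap scarf<->key: now scarf:Laura, key:Bob). State: scarf:Laura, hat:Heidi, book:Bob, key:Bob
Event 4 (give scarf: Laura -> Trent). State: scarf:Trent, hat:Heidi, book:Bob, key:Bob
Event 5 (swap book<->hat: now book:Heidi, hat:Bob). State: scarf:Trent, hat:Bob, book:Heidi, key:Bob
Event 6 (swap book<->scarf: now book:Trent, scarf:Heidi). State: scarf:Heidi, hat:Bob, book:Trent, key:Bob
Event 7 (give hat: Bob -> Heidi). State: scarf:Heidi, hat:Heidi, book:Trent, key:Bob
Event 8 (give scarf: Heidi -> Trent). State: scarf:Trent, hat:Heidi, book:Trent, key:Bob
Event 9 (swap key<->scarf: now key:Trent, scarf:Bob). State: scarf:Bob, hat:Heidi, book:Trent, key:Trent
Event 10 (swap scarf<->hat: now scarf:Heidi, hat:Bob). State: scarf:Heidi, hat:Bob, book:Trent, key:Trent

Final state: scarf:Heidi, hat:Bob, book:Trent, key:Trent
The book is held by Trent.

Answer: Trent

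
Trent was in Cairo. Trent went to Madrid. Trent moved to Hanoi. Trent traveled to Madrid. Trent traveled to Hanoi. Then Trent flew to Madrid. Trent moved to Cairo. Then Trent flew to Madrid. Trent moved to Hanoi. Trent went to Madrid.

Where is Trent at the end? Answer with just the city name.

Tracking Trent's location:
Start: Trent is in Cairo.
After move 1: Cairo -> Madrid. Trent is in Madrid.
After move 2: Madrid -> Hanoi. Trent is in Hanoi.
After move 3: Hanoi -> Madrid. Trent is in Madrid.
After move 4: Madrid -> Hanoi. Trent is in Hanoi.
After move 5: Hanoi -> Madrid. Trent is in Madrid.
After move 6: Madrid -> Cairo. Trent is in Cairo.
After move 7: Cairo -> Madrid. Trent is in Madrid.
After move 8: Madrid -> Hanoi. Trent is in Hanoi.
After move 9: Hanoi -> Madrid. Trent is in Madrid.

Answer: Madrid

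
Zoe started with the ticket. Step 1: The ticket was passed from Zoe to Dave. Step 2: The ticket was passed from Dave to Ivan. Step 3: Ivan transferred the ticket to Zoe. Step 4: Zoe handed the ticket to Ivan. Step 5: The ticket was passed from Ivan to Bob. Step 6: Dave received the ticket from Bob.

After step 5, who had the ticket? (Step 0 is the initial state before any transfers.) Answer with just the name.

Tracking the ticket holder through step 5:
After step 0 (start): Zoe
After step 1: Dave
After step 2: Ivan
After step 3: Zoe
After step 4: Ivan
After step 5: Bob

At step 5, the holder is Bob.

Answer: Bob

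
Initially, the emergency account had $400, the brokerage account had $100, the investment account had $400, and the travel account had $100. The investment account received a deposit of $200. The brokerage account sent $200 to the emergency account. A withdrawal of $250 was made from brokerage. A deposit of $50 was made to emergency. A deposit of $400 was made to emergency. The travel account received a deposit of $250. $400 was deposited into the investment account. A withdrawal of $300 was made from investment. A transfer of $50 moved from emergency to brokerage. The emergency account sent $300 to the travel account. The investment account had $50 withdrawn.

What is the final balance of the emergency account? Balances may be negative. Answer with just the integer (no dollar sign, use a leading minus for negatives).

Tracking account balances step by step:
Start: emergency=400, brokerage=100, investment=400, travel=100
Event 1 (deposit 200 to investment): investment: 400 + 200 = 600. Balances: emergency=400, brokerage=100, investment=600, travel=100
Event 2 (transfer 200 brokerage -> emergency): brokerage: 100 - 200 = -100, emergency: 400 + 200 = 600. Balances: emergency=600, brokerage=-100, investment=600, travel=100
Event 3 (withdraw 250 from brokerage): brokerage: -100 - 250 = -350. Balances: emergency=600, brokerage=-350, investment=600, travel=100
Event 4 (deposit 50 to emergency): emergency: 600 + 50 = 650. Balances: emergency=650, brokerage=-350, investment=600, travel=100
Event 5 (deposit 400 to emergency): emergency: 650 + 400 = 1050. Balances: emergency=1050, brokerage=-350, investment=600, travel=100
Event 6 (deposit 250 to travel): travel: 100 + 250 = 350. Balances: emergency=1050, brokerage=-350, investment=600, travel=350
Event 7 (deposit 400 to investment): investment: 600 + 400 = 1000. Balances: emergency=1050, brokerage=-350, investment=1000, travel=350
Event 8 (withdraw 300 from investment): investment: 1000 - 300 = 700. Balances: emergency=1050, brokerage=-350, investment=700, travel=350
Event 9 (transfer 50 emergency -> brokerage): emergency: 1050 - 50 = 1000, brokerage: -350 + 50 = -300. Balances: emergency=1000, brokerage=-300, investment=700, travel=350
Event 10 (transfer 300 emergency -> travel): emergency: 1000 - 300 = 700, travel: 350 + 300 = 650. Balances: emergency=700, brokerage=-300, investment=700, travel=650
Event 11 (withdraw 50 from investment): investment: 700 - 50 = 650. Balances: emergency=700, brokerage=-300, investment=650, travel=650

Final balance of emergency: 700

Answer: 700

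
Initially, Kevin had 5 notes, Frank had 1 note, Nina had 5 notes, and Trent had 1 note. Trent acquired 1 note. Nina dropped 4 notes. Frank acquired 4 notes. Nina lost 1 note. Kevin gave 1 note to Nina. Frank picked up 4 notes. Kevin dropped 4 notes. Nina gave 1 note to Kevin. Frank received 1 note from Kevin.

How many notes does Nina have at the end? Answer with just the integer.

Tracking counts step by step:
Start: Kevin=5, Frank=1, Nina=5, Trent=1
Event 1 (Trent +1): Trent: 1 -> 2. State: Kevin=5, Frank=1, Nina=5, Trent=2
Event 2 (Nina -4): Nina: 5 -> 1. State: Kevin=5, Frank=1, Nina=1, Trent=2
Event 3 (Frank +4): Frank: 1 -> 5. State: Kevin=5, Frank=5, Nina=1, Trent=2
Event 4 (Nina -1): Nina: 1 -> 0. State: Kevin=5, Frank=5, Nina=0, Trent=2
Event 5 (Kevin -> Nina, 1): Kevin: 5 -> 4, Nina: 0 -> 1. State: Kevin=4, Frank=5, Nina=1, Trent=2
Event 6 (Frank +4): Frank: 5 -> 9. State: Kevin=4, Frank=9, Nina=1, Trent=2
Event 7 (Kevin -4): Kevin: 4 -> 0. State: Kevin=0, Frank=9, Nina=1, Trent=2
Event 8 (Nina -> Kevin, 1): Nina: 1 -> 0, Kevin: 0 -> 1. State: Kevin=1, Frank=9, Nina=0, Trent=2
Event 9 (Kevin -> Frank, 1): Kevin: 1 -> 0, Frank: 9 -> 10. State: Kevin=0, Frank=10, Nina=0, Trent=2

Nina's final count: 0

Answer: 0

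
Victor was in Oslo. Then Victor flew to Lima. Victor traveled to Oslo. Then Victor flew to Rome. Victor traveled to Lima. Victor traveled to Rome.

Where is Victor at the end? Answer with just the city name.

Answer: Rome

Derivation:
Tracking Victor's location:
Start: Victor is in Oslo.
After move 1: Oslo -> Lima. Victor is in Lima.
After move 2: Lima -> Oslo. Victor is in Oslo.
After move 3: Oslo -> Rome. Victor is in Rome.
After move 4: Rome -> Lima. Victor is in Lima.
After move 5: Lima -> Rome. Victor is in Rome.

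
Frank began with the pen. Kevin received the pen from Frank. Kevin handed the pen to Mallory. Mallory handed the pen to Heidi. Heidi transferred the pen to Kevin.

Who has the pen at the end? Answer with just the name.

Tracking the pen through each event:
Start: Frank has the pen.
After event 1: Kevin has the pen.
After event 2: Mallory has the pen.
After event 3: Heidi has the pen.
After event 4: Kevin has the pen.

Answer: Kevin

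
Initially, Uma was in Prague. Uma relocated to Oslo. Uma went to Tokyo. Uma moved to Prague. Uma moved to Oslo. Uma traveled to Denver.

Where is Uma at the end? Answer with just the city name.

Answer: Denver

Derivation:
Tracking Uma's location:
Start: Uma is in Prague.
After move 1: Prague -> Oslo. Uma is in Oslo.
After move 2: Oslo -> Tokyo. Uma is in Tokyo.
After move 3: Tokyo -> Prague. Uma is in Prague.
After move 4: Prague -> Oslo. Uma is in Oslo.
After move 5: Oslo -> Denver. Uma is in Denver.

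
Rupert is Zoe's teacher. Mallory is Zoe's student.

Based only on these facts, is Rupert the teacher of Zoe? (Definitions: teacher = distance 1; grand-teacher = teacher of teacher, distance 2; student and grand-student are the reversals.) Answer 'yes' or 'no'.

Reconstructing the teacher chain from the given facts:
  Rupert -> Zoe -> Mallory
(each arrow means 'teacher of the next')
Positions in the chain (0 = top):
  position of Rupert: 0
  position of Zoe: 1
  position of Mallory: 2

Rupert is at position 0, Zoe is at position 1; signed distance (j - i) = 1.
'teacher' requires j - i = 1. Actual distance is 1, so the relation HOLDS.

Answer: yes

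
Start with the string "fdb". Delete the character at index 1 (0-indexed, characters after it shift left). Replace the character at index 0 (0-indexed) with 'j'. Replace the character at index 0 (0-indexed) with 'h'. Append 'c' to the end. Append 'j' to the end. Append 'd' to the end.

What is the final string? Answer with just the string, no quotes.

Answer: hbcjd

Derivation:
Applying each edit step by step:
Start: "fdb"
Op 1 (delete idx 1 = 'd'): "fdb" -> "fb"
Op 2 (replace idx 0: 'f' -> 'j'): "fb" -> "jb"
Op 3 (replace idx 0: 'j' -> 'h'): "jb" -> "hb"
Op 4 (append 'c'): "hb" -> "hbc"
Op 5 (append 'j'): "hbc" -> "hbcj"
Op 6 (append 'd'): "hbcj" -> "hbcjd"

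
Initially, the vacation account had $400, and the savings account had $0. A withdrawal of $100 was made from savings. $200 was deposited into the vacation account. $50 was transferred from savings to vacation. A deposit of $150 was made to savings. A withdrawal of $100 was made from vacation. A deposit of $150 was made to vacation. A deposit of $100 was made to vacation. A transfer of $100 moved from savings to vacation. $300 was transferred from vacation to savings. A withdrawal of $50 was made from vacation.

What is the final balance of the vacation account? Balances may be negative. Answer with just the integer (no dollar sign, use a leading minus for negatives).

Tracking account balances step by step:
Start: vacation=400, savings=0
Event 1 (withdraw 100 from savings): savings: 0 - 100 = -100. Balances: vacation=400, savings=-100
Event 2 (deposit 200 to vacation): vacation: 400 + 200 = 600. Balances: vacation=600, savings=-100
Event 3 (transfer 50 savings -> vacation): savings: -100 - 50 = -150, vacation: 600 + 50 = 650. Balances: vacation=650, savings=-150
Event 4 (deposit 150 to savings): savings: -150 + 150 = 0. Balances: vacation=650, savings=0
Event 5 (withdraw 100 from vacation): vacation: 650 - 100 = 550. Balances: vacation=550, savings=0
Event 6 (deposit 150 to vacation): vacation: 550 + 150 = 700. Balances: vacation=700, savings=0
Event 7 (deposit 100 to vacation): vacation: 700 + 100 = 800. Balances: vacation=800, savings=0
Event 8 (transfer 100 savings -> vacation): savings: 0 - 100 = -100, vacation: 800 + 100 = 900. Balances: vacation=900, savings=-100
Event 9 (transfer 300 vacation -> savings): vacation: 900 - 300 = 600, savings: -100 + 300 = 200. Balances: vacation=600, savings=200
Event 10 (withdraw 50 from vacation): vacation: 600 - 50 = 550. Balances: vacation=550, savings=200

Final balance of vacation: 550

Answer: 550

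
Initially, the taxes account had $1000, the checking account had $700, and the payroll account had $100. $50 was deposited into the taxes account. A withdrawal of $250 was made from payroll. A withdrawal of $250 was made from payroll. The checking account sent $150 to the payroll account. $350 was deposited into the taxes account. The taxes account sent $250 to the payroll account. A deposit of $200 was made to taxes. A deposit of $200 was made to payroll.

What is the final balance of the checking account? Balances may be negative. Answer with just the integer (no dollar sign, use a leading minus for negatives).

Tracking account balances step by step:
Start: taxes=1000, checking=700, payroll=100
Event 1 (deposit 50 to taxes): taxes: 1000 + 50 = 1050. Balances: taxes=1050, checking=700, payroll=100
Event 2 (withdraw 250 from payroll): payroll: 100 - 250 = -150. Balances: taxes=1050, checking=700, payroll=-150
Event 3 (withdraw 250 from payroll): payroll: -150 - 250 = -400. Balances: taxes=1050, checking=700, payroll=-400
Event 4 (transfer 150 checking -> payroll): checking: 700 - 150 = 550, payroll: -400 + 150 = -250. Balances: taxes=1050, checking=550, payroll=-250
Event 5 (deposit 350 to taxes): taxes: 1050 + 350 = 1400. Balances: taxes=1400, checking=550, payroll=-250
Event 6 (transfer 250 taxes -> payroll): taxes: 1400 - 250 = 1150, payroll: -250 + 250 = 0. Balances: taxes=1150, checking=550, payroll=0
Event 7 (deposit 200 to taxes): taxes: 1150 + 200 = 1350. Balances: taxes=1350, checking=550, payroll=0
Event 8 (deposit 200 to payroll): payroll: 0 + 200 = 200. Balances: taxes=1350, checking=550, payroll=200

Final balance of checking: 550

Answer: 550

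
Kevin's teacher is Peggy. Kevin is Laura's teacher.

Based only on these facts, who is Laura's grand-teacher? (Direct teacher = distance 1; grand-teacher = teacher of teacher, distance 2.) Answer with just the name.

Answer: Peggy

Derivation:
Reconstructing the teacher chain from the given facts:
  Peggy -> Kevin -> Laura
(each arrow means 'teacher of the next')
Positions in the chain (0 = top):
  position of Peggy: 0
  position of Kevin: 1
  position of Laura: 2

Laura is at position 2; the grand-teacher is 2 steps up the chain, i.e. position 0: Peggy.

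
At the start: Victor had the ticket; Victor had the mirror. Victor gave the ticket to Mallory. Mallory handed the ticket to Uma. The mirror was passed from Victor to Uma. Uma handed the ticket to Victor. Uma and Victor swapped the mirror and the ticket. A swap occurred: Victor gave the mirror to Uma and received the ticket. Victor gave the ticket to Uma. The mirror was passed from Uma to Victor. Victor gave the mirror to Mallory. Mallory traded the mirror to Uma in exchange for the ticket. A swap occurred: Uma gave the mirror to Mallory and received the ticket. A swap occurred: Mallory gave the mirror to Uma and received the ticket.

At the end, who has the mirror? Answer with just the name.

Answer: Uma

Derivation:
Tracking all object holders:
Start: ticket:Victor, mirror:Victor
Event 1 (give ticket: Victor -> Mallory). State: ticket:Mallory, mirror:Victor
Event 2 (give ticket: Mallory -> Uma). State: ticket:Uma, mirror:Victor
Event 3 (give mirror: Victor -> Uma). State: ticket:Uma, mirror:Uma
Event 4 (give ticket: Uma -> Victor). State: ticket:Victor, mirror:Uma
Event 5 (swap mirror<->ticket: now mirror:Victor, ticket:Uma). State: ticket:Uma, mirror:Victor
Event 6 (swap mirror<->ticket: now mirror:Uma, ticket:Victor). State: ticket:Victor, mirror:Uma
Event 7 (give ticket: Victor -> Uma). State: ticket:Uma, mirror:Uma
Event 8 (give mirror: Uma -> Victor). State: ticket:Uma, mirror:Victor
Event 9 (give mirror: Victor -> Mallory). State: ticket:Uma, mirror:Mallory
Event 10 (swap mirror<->ticket: now mirror:Uma, ticket:Mallory). State: ticket:Mallory, mirror:Uma
Event 11 (swap mirror<->ticket: now mirror:Mallory, ticket:Uma). State: ticket:Uma, mirror:Mallory
Event 12 (swap mirror<->ticket: now mirror:Uma, ticket:Mallory). State: ticket:Mallory, mirror:Uma

Final state: ticket:Mallory, mirror:Uma
The mirror is held by Uma.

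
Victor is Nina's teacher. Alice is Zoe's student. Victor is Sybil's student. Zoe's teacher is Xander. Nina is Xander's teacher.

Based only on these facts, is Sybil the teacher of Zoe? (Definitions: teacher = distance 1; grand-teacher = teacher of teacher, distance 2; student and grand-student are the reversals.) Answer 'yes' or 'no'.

Reconstructing the teacher chain from the given facts:
  Sybil -> Victor -> Nina -> Xander -> Zoe -> Alice
(each arrow means 'teacher of the next')
Positions in the chain (0 = top):
  position of Sybil: 0
  position of Victor: 1
  position of Nina: 2
  position of Xander: 3
  position of Zoe: 4
  position of Alice: 5

Sybil is at position 0, Zoe is at position 4; signed distance (j - i) = 4.
'teacher' requires j - i = 1. Actual distance is 4, so the relation does NOT hold.

Answer: no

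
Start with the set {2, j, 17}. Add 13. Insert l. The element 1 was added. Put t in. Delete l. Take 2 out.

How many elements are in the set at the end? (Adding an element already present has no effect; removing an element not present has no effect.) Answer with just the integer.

Tracking the set through each operation:
Start: {17, 2, j}
Event 1 (add 13): added. Set: {13, 17, 2, j}
Event 2 (add l): added. Set: {13, 17, 2, j, l}
Event 3 (add 1): added. Set: {1, 13, 17, 2, j, l}
Event 4 (add t): added. Set: {1, 13, 17, 2, j, l, t}
Event 5 (remove l): removed. Set: {1, 13, 17, 2, j, t}
Event 6 (remove 2): removed. Set: {1, 13, 17, j, t}

Final set: {1, 13, 17, j, t} (size 5)

Answer: 5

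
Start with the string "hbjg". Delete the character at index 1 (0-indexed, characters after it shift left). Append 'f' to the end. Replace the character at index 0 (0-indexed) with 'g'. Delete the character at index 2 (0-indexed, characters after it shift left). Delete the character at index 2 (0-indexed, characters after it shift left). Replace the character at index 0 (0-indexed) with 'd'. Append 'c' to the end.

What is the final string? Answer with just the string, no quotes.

Applying each edit step by step:
Start: "hbjg"
Op 1 (delete idx 1 = 'b'): "hbjg" -> "hjg"
Op 2 (append 'f'): "hjg" -> "hjgf"
Op 3 (replace idx 0: 'h' -> 'g'): "hjgf" -> "gjgf"
Op 4 (delete idx 2 = 'g'): "gjgf" -> "gjf"
Op 5 (delete idx 2 = 'f'): "gjf" -> "gj"
Op 6 (replace idx 0: 'g' -> 'd'): "gj" -> "dj"
Op 7 (append 'c'): "dj" -> "djc"

Answer: djc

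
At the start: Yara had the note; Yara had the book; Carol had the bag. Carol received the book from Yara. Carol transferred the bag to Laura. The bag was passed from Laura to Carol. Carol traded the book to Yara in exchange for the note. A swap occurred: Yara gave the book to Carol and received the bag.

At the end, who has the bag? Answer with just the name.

Tracking all object holders:
Start: note:Yara, book:Yara, bag:Carol
Event 1 (give book: Yara -> Carol). State: note:Yara, book:Carol, bag:Carol
Event 2 (give bag: Carol -> Laura). State: note:Yara, book:Carol, bag:Laura
Event 3 (give bag: Laura -> Carol). State: note:Yara, book:Carol, bag:Carol
Event 4 (swap book<->note: now book:Yara, note:Carol). State: note:Carol, book:Yara, bag:Carol
Event 5 (swap book<->bag: now book:Carol, bag:Yara). State: note:Carol, book:Carol, bag:Yara

Final state: note:Carol, book:Carol, bag:Yara
The bag is held by Yara.

Answer: Yara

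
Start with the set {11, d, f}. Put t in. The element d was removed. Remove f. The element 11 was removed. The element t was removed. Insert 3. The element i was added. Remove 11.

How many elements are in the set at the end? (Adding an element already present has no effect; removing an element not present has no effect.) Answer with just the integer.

Answer: 2

Derivation:
Tracking the set through each operation:
Start: {11, d, f}
Event 1 (add t): added. Set: {11, d, f, t}
Event 2 (remove d): removed. Set: {11, f, t}
Event 3 (remove f): removed. Set: {11, t}
Event 4 (remove 11): removed. Set: {t}
Event 5 (remove t): removed. Set: {}
Event 6 (add 3): added. Set: {3}
Event 7 (add i): added. Set: {3, i}
Event 8 (remove 11): not present, no change. Set: {3, i}

Final set: {3, i} (size 2)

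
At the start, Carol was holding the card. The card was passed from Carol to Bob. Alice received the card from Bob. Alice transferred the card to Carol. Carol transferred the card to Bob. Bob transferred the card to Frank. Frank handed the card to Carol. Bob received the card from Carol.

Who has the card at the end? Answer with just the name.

Answer: Bob

Derivation:
Tracking the card through each event:
Start: Carol has the card.
After event 1: Bob has the card.
After event 2: Alice has the card.
After event 3: Carol has the card.
After event 4: Bob has the card.
After event 5: Frank has the card.
After event 6: Carol has the card.
After event 7: Bob has the card.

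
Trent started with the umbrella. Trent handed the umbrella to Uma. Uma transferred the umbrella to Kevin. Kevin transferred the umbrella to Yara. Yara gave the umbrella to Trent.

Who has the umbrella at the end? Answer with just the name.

Tracking the umbrella through each event:
Start: Trent has the umbrella.
After event 1: Uma has the umbrella.
After event 2: Kevin has the umbrella.
After event 3: Yara has the umbrella.
After event 4: Trent has the umbrella.

Answer: Trent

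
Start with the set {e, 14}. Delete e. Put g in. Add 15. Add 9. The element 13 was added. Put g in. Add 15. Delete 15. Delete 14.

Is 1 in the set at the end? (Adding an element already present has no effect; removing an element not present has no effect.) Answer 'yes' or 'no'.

Answer: no

Derivation:
Tracking the set through each operation:
Start: {14, e}
Event 1 (remove e): removed. Set: {14}
Event 2 (add g): added. Set: {14, g}
Event 3 (add 15): added. Set: {14, 15, g}
Event 4 (add 9): added. Set: {14, 15, 9, g}
Event 5 (add 13): added. Set: {13, 14, 15, 9, g}
Event 6 (add g): already present, no change. Set: {13, 14, 15, 9, g}
Event 7 (add 15): already present, no change. Set: {13, 14, 15, 9, g}
Event 8 (remove 15): removed. Set: {13, 14, 9, g}
Event 9 (remove 14): removed. Set: {13, 9, g}

Final set: {13, 9, g} (size 3)
1 is NOT in the final set.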